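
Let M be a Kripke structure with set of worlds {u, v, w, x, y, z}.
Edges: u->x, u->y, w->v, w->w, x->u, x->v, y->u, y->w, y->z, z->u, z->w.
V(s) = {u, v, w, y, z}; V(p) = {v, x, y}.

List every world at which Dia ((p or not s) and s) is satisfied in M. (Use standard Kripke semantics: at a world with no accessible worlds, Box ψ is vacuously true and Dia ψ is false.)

u, w, x

Let φ = Dia ((p or not s) and s). Evaluate φ at each world:
  u (successors {x, y}): φ is true.
  v (successors ∅): φ is false.
  w (successors {v, w}): φ is true.
  x (successors {u, v}): φ is true.
  y (successors {u, w, z}): φ is false.
  z (successors {u, w}): φ is false.
For instance, at w:
  At w: Dia ((p or not s) and s) requires (p or not s) and s at some successor in {v, w}.
    (p or not s) and s holds at v, so Dia ((p or not s) and s) is true at w.
Satisfying worlds: {u, w, x}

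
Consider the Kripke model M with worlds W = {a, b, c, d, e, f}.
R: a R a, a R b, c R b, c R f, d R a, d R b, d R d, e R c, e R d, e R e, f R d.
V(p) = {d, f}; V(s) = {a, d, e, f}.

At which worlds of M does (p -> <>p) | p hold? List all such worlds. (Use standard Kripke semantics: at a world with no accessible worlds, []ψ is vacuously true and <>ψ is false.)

Let φ = (p -> <>p) | p. Evaluate φ at each world:
  a (successors {a, b}): φ is true.
  b (successors ∅): φ is true.
  c (successors {b, f}): φ is true.
  d (successors {a, b, d}): φ is true.
  e (successors {c, d, e}): φ is true.
  f (successors {d}): φ is true.
For instance, at a:
  At a: p -> <>p is true, p is false, so (p -> <>p) | p is true.
    At a: p is false, <>p is false, so p -> <>p is true.
      At a: <>p requires p at some successor in {a, b}.
        At a: p is false.
        At b: p is false.
      So <>p is false at a.
Satisfying worlds: {a, b, c, d, e, f}

a, b, c, d, e, f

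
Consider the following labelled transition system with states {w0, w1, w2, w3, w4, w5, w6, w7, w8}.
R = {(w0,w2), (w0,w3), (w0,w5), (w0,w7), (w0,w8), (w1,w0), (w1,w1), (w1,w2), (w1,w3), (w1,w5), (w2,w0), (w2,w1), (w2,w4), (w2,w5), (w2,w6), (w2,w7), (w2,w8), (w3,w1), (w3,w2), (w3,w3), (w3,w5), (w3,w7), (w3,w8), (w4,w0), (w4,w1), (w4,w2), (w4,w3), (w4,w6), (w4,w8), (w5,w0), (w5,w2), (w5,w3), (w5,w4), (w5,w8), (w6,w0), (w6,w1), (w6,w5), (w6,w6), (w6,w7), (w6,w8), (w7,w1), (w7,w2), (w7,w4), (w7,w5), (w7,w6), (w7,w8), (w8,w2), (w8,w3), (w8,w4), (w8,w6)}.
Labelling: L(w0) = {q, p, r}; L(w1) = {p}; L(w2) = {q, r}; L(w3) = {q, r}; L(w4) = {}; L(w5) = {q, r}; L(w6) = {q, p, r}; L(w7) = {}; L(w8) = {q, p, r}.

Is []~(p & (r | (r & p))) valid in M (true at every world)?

No

Recall that []ψ holds at a world iff ψ holds at every accessible world, and <>ψ holds iff ψ holds at some accessible world.
Let φ = []~(p & (r | (r & p))). Evaluate φ at each world:
  w0 (successors {w2, w3, w5, w7, w8}): φ is false.
  w1 (successors {w0, w1, w2, w3, w5}): φ is false.
  w2 (successors {w0, w1, w4, w5, w6, w7, w8}): φ is false.
  w3 (successors {w1, w2, w3, w5, w7, w8}): φ is false.
  w4 (successors {w0, w1, w2, w3, w6, w8}): φ is false.
  w5 (successors {w0, w2, w3, w4, w8}): φ is false.
  w6 (successors {w0, w1, w5, w6, w7, w8}): φ is false.
  w7 (successors {w1, w2, w4, w5, w6, w8}): φ is false.
  w8 (successors {w2, w3, w4, w6}): φ is false.
Detail at w0 (counterexample):
  At w0: []~(p & (r | (r & p))) requires ~(p & (r | (r & p))) at every successor {w2, w3, w5, w7, w8}.
    ~(p & (r | (r & p))) fails at w8, so []~(p & (r | (r & p))) is false at w0.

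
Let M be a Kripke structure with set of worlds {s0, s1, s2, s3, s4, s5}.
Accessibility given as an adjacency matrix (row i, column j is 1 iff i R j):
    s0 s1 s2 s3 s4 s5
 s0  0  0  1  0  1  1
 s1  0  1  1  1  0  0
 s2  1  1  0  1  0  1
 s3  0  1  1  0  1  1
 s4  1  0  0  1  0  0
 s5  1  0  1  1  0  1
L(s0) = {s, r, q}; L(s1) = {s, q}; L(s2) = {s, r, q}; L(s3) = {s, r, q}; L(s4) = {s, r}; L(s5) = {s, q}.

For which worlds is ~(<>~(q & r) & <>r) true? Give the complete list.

Let φ = ~(<>~(q & r) & <>r). Evaluate φ at each world:
  s0 (successors {s2, s4, s5}): φ is false.
  s1 (successors {s1, s2, s3}): φ is false.
  s2 (successors {s0, s1, s3, s5}): φ is false.
  s3 (successors {s1, s2, s4, s5}): φ is false.
  s4 (successors {s0, s3}): φ is true.
  s5 (successors {s0, s2, s3, s5}): φ is false.
For instance, at s4:
  At s4: <>~(q & r) & <>r is false, so ~(<>~(q & r) & <>r) is true.
    At s4: <>~(q & r) is false, <>r is true, so <>~(q & r) & <>r is false.
      At s4: <>~(q & r) requires ~(q & r) at some successor in {s0, s3}.
        At s0: ~(q & r) is false.
        At s3: ~(q & r) is false.
      So <>~(q & r) is false at s4.
      At s4: <>r requires r at some successor in {s0, s3}.
        r holds at s0, so <>r is true at s4.
Satisfying worlds: {s4}

s4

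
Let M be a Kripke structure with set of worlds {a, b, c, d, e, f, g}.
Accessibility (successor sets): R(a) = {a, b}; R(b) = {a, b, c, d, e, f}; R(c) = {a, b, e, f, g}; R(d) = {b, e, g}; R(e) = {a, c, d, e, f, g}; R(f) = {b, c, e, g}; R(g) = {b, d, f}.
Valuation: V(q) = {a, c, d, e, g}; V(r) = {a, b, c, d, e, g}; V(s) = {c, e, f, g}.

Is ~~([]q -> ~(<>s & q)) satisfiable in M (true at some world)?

Yes

Recall that []ψ holds at a world iff ψ holds at every accessible world, and <>ψ holds iff ψ holds at some accessible world.
Let φ = ~~([]q -> ~(<>s & q)). Evaluate φ at each world:
  a (successors {a, b}): φ is true.
  b (successors {a, b, c, d, e, f}): φ is true.
  c (successors {a, b, e, f, g}): φ is true.
  d (successors {b, e, g}): φ is true.
  e (successors {a, c, d, e, f, g}): φ is true.
  f (successors {b, c, e, g}): φ is true.
  g (successors {b, d, f}): φ is true.
Detail at a (witness):
  At a: ~([]q -> ~(<>s & q)) is false, so ~~([]q -> ~(<>s & q)) is true.
    At a: []q -> ~(<>s & q) is true, so ~([]q -> ~(<>s & q)) is false.
      At a: []q is false, ~(<>s & q) is true, so []q -> ~(<>s & q) is true.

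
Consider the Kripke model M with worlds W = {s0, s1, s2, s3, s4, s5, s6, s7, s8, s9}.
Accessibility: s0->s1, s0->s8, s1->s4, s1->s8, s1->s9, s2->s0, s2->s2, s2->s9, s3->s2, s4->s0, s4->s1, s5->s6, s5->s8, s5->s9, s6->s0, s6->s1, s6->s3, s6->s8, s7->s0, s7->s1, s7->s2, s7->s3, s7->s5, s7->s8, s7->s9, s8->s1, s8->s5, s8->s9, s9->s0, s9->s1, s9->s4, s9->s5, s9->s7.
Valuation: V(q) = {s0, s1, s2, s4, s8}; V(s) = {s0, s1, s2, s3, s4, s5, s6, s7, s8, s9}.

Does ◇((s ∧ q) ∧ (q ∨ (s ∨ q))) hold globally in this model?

Let φ = ◇((s ∧ q) ∧ (q ∨ (s ∨ q))). Evaluate φ at each world:
  s0 (successors {s1, s8}): φ is true.
  s1 (successors {s4, s8, s9}): φ is true.
  s2 (successors {s0, s2, s9}): φ is true.
  s3 (successors {s2}): φ is true.
  s4 (successors {s0, s1}): φ is true.
  s5 (successors {s6, s8, s9}): φ is true.
  s6 (successors {s0, s1, s3, s8}): φ is true.
  s7 (successors {s0, s1, s2, s3, s5, s8, s9}): φ is true.
  s8 (successors {s1, s5, s9}): φ is true.
  s9 (successors {s0, s1, s4, s5, s7}): φ is true.
For instance, at s6:
  At s6: ◇((s ∧ q) ∧ (q ∨ (s ∨ q))) requires (s ∧ q) ∧ (q ∨ (s ∨ q)) at some successor in {s0, s1, s3, s8}.
    (s ∧ q) ∧ (q ∨ (s ∨ q)) holds at s0, so ◇((s ∧ q) ∧ (q ∨ (s ∨ q))) is true at s6.

Yes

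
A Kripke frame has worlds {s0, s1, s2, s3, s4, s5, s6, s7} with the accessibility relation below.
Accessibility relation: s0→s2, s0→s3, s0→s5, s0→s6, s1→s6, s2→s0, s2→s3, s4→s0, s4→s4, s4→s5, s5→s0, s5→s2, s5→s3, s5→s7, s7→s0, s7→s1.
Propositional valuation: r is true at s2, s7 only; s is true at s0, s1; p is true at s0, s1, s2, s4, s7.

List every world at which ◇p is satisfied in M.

Let φ = ◇p. Evaluate φ at each world:
  s0 (successors {s2, s3, s5, s6}): φ is true.
  s1 (successors {s6}): φ is false.
  s2 (successors {s0, s3}): φ is true.
  s3 (successors ∅): φ is false.
  s4 (successors {s0, s4, s5}): φ is true.
  s5 (successors {s0, s2, s3, s7}): φ is true.
  s6 (successors ∅): φ is false.
  s7 (successors {s0, s1}): φ is true.
For instance, at s1:
  At s1: ◇p requires p at some successor in {s6}.
    At s6: p is false.
  So ◇p is false at s1.
Satisfying worlds: {s0, s2, s4, s5, s7}

s0, s2, s4, s5, s7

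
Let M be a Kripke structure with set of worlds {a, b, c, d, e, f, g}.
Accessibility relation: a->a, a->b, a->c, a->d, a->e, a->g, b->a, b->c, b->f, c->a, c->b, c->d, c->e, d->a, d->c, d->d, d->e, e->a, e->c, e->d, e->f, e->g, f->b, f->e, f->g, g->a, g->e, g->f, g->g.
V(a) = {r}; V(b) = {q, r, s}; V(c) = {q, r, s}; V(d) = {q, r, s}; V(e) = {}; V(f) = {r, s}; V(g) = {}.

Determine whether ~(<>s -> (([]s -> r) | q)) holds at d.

No

At d: <>s -> (([]s -> r) | q) is true, so ~(<>s -> (([]s -> r) | q)) is false.
  At d: <>s is true, ([]s -> r) | q is true, so <>s -> (([]s -> r) | q) is true.
    At d: <>s requires s at some successor in {a, c, d, e}.
      s holds at c, so <>s is true at d.
    At d: []s -> r is true, q is true, so ([]s -> r) | q is true.
      At d: []s is false, r is true, so []s -> r is true.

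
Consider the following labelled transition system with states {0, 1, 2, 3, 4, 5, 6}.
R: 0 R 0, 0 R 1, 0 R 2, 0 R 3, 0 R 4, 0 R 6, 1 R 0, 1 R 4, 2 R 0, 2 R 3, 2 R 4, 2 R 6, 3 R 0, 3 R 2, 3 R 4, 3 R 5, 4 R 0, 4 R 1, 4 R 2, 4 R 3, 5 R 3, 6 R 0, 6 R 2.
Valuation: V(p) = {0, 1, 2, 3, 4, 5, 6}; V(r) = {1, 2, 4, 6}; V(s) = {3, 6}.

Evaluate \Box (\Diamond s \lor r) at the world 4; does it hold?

No

At 4: \Box (\Diamond s \lor r) requires \Diamond s \lor r at every successor {0, 1, 2, 3}.
  \Diamond s \lor r fails at 3, so \Box (\Diamond s \lor r) is false at 4.
    At 3: \Diamond s is false, r is false, so \Diamond s \lor r is false.
      At 3: \Diamond s requires s at some successor in {0, 2, 4, 5}.
        At 0: s is false.
        At 2: s is false.
        At 4: s is false.
        At 5: s is false.
      So \Diamond s is false at 3.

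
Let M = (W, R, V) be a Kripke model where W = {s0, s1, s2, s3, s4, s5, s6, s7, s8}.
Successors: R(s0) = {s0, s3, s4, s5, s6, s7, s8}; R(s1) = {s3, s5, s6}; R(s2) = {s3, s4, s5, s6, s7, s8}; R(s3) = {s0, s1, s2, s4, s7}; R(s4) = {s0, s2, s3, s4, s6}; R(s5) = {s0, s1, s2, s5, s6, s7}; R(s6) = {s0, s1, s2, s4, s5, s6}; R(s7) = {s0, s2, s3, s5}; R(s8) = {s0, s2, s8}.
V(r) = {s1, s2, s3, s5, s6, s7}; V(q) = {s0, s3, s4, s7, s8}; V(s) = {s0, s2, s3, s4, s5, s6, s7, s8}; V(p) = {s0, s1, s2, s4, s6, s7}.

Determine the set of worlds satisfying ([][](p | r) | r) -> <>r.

Recall that []ψ holds at a world iff ψ holds at every accessible world, and <>ψ holds iff ψ holds at some accessible world.
Let φ = ([][](p | r) | r) -> <>r. Evaluate φ at each world:
  s0 (successors {s0, s3, s4, s5, s6, s7, s8}): φ is true.
  s1 (successors {s3, s5, s6}): φ is true.
  s2 (successors {s3, s4, s5, s6, s7, s8}): φ is true.
  s3 (successors {s0, s1, s2, s4, s7}): φ is true.
  s4 (successors {s0, s2, s3, s4, s6}): φ is true.
  s5 (successors {s0, s1, s2, s5, s6, s7}): φ is true.
  s6 (successors {s0, s1, s2, s4, s5, s6}): φ is true.
  s7 (successors {s0, s2, s3, s5}): φ is true.
  s8 (successors {s0, s2, s8}): φ is true.
For instance, at s7:
  At s7: [][](p | r) | r is true, <>r is true, so ([][](p | r) | r) -> <>r is true.
    At s7: [][](p | r) is false, r is true, so [][](p | r) | r is true.
      At s7: [][](p | r) requires [](p | r) at every successor {s0, s2, s3, s5}.
        [](p | r) fails at s0, so [][](p | r) is false at s7.
    At s7: <>r requires r at some successor in {s0, s2, s3, s5}.
      r holds at s2, so <>r is true at s7.
Satisfying worlds: {s0, s1, s2, s3, s4, s5, s6, s7, s8}

s0, s1, s2, s3, s4, s5, s6, s7, s8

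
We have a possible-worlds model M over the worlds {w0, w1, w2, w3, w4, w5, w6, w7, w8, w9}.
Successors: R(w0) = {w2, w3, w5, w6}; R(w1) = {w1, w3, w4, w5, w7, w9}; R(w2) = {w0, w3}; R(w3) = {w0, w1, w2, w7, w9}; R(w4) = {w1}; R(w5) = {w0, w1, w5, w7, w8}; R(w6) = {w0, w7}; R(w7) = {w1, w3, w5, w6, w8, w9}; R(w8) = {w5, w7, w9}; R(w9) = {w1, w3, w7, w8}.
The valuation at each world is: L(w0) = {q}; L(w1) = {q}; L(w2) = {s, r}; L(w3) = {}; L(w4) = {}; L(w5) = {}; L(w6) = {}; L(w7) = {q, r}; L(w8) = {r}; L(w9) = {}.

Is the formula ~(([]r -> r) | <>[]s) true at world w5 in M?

At w5: ([]r -> r) | <>[]s is true, so ~(([]r -> r) | <>[]s) is false.
  At w5: []r -> r is true, <>[]s is false, so ([]r -> r) | <>[]s is true.
    At w5: []r is false, r is false, so []r -> r is true.
      At w5: []r requires r at every successor {w0, w1, w5, w7, w8}.
        r fails at w0, so []r is false at w5.
    At w5: <>[]s requires []s at some successor in {w0, w1, w5, w7, w8}.
      At w0: []s is false.
      At w1: []s is false.
      At w5: []s is false.
      At w7: []s is false.
      At w8: []s is false.
    So <>[]s is false at w5.

No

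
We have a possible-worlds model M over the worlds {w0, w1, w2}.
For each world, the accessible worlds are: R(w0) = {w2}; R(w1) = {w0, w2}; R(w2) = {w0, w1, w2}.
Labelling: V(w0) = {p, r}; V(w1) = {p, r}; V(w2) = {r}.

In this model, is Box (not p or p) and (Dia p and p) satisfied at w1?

Yes

Recall that Box ψ holds at a world iff ψ holds at every accessible world, and Dia ψ holds iff ψ holds at some accessible world.
At w1: Box (not p or p) is true, Dia p and p is true, so Box (not p or p) and (Dia p and p) is true.
  At w1: Box (not p or p) requires not p or p at every successor {w0, w2}.
    At w0: not p or p is true.
    At w2: not p or p is true.
  So Box (not p or p) is true at w1.
  At w1: Dia p is true, p is true, so Dia p and p is true.
    At w1: Dia p requires p at some successor in {w0, w2}.
      p holds at w0, so Dia p is true at w1.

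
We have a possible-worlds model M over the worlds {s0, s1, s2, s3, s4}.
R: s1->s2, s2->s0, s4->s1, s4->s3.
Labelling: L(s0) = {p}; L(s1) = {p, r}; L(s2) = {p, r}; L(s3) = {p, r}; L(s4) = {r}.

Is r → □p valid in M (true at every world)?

Yes

Let φ = r → □p. Evaluate φ at each world:
  s0 (successors ∅): φ is true.
  s1 (successors {s2}): φ is true.
  s2 (successors {s0}): φ is true.
  s3 (successors ∅): φ is true.
  s4 (successors {s1, s3}): φ is true.
For instance, at s1:
  At s1: r is true, □p is true, so r → □p is true.
    At s1: □p requires p at every successor {s2}.
      At s2: p is true.
    So □p is true at s1.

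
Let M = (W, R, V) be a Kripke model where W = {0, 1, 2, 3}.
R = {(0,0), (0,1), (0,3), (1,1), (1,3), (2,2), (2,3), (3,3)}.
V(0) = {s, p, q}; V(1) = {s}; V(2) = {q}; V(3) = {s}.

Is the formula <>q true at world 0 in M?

Yes

Recall that <>ψ holds at a world iff ψ holds at some accessible world.
At 0: <>q requires q at some successor in {0, 1, 3}.
  q holds at 0, so <>q is true at 0.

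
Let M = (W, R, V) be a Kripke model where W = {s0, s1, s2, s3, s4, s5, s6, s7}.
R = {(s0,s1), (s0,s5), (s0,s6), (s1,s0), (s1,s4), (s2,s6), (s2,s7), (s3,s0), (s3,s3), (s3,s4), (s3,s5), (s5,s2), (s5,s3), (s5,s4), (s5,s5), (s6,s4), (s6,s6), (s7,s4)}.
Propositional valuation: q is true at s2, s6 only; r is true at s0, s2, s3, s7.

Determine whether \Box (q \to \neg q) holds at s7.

Recall that \Box ψ holds at a world iff ψ holds at every accessible world, and \Diamond ψ holds iff ψ holds at some accessible world.
At s7: \Box (q \to \neg q) requires q \to \neg q at every successor {s4}.
  At s4: q \to \neg q is true.
So \Box (q \to \neg q) is true at s7.

Yes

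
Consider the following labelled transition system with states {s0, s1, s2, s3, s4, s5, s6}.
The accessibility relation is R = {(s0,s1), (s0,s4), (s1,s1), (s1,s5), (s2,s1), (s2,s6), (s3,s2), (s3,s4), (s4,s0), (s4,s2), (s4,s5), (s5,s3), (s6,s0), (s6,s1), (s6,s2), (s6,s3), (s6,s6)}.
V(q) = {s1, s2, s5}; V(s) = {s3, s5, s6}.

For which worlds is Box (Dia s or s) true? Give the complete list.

s0, s1, s2, s3, s5

Recall that Box ψ holds at a world iff ψ holds at every accessible world, and Dia ψ holds iff ψ holds at some accessible world.
Let φ = Box (Dia s or s). Evaluate φ at each world:
  s0 (successors {s1, s4}): φ is true.
  s1 (successors {s1, s5}): φ is true.
  s2 (successors {s1, s6}): φ is true.
  s3 (successors {s2, s4}): φ is true.
  s4 (successors {s0, s2, s5}): φ is false.
  s5 (successors {s3}): φ is true.
  s6 (successors {s0, s1, s2, s3, s6}): φ is false.
For instance, at s5:
  At s5: Box (Dia s or s) requires Dia s or s at every successor {s3}.
      At s3: Dia s is false, s is true, so Dia s or s is true.
  So Box (Dia s or s) is true at s5.
Satisfying worlds: {s0, s1, s2, s3, s5}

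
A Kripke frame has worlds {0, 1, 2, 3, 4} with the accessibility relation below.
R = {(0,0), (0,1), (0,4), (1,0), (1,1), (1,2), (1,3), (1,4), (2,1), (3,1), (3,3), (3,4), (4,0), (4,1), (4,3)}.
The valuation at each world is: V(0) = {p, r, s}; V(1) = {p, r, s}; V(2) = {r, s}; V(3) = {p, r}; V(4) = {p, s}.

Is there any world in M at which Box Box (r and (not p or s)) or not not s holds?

Yes

Recall that Box ψ holds at a world iff ψ holds at every accessible world, and Dia ψ holds iff ψ holds at some accessible world.
Let φ = Box Box (r and (not p or s)) or not not s. Evaluate φ at each world:
  0 (successors {0, 1, 4}): φ is true.
  1 (successors {0, 1, 2, 3, 4}): φ is true.
  2 (successors {1}): φ is true.
  3 (successors {1, 3, 4}): φ is false.
  4 (successors {0, 1, 3}): φ is true.
Detail at 0 (witness):
  At 0: Box Box (r and (not p or s)) is false, not not s is true, so Box Box (r and (not p or s)) or not not s is true.
    At 0: Box Box (r and (not p or s)) requires Box (r and (not p or s)) at every successor {0, 1, 4}.
      Box (r and (not p or s)) fails at 0, so Box Box (r and (not p or s)) is false at 0.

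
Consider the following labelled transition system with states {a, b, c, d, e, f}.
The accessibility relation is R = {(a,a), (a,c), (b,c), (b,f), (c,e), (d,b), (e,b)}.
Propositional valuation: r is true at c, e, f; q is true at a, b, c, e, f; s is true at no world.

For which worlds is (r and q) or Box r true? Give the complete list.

Let φ = (r and q) or Box r. Evaluate φ at each world:
  a (successors {a, c}): φ is false.
  b (successors {c, f}): φ is true.
  c (successors {e}): φ is true.
  d (successors {b}): φ is false.
  e (successors {b}): φ is true.
  f (successors ∅): φ is true.
For instance, at c:
  At c: r and q is true, Box r is true, so (r and q) or Box r is true.
    At c: Box r requires r at every successor {e}.
      At e: r is true.
    So Box r is true at c.
Satisfying worlds: {b, c, e, f}

b, c, e, f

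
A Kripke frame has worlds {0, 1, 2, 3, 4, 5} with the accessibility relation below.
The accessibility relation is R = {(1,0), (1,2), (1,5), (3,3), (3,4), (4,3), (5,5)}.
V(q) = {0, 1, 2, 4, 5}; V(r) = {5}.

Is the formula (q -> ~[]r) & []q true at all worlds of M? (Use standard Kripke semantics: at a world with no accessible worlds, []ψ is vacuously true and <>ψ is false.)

No

Let φ = (q -> ~[]r) & []q. Evaluate φ at each world:
  0 (successors ∅): φ is false.
  1 (successors {0, 2, 5}): φ is true.
  2 (successors ∅): φ is false.
  3 (successors {3, 4}): φ is false.
  4 (successors {3}): φ is false.
  5 (successors {5}): φ is false.
Detail at 0 (counterexample):
  At 0: q -> ~[]r is false, []q is true, so (q -> ~[]r) & []q is false.
    At 0: q is true, ~[]r is false, so q -> ~[]r is false.
      At 0: []r is true, so ~[]r is false.
    At 0: no accessible worlds, so []q holds vacuously.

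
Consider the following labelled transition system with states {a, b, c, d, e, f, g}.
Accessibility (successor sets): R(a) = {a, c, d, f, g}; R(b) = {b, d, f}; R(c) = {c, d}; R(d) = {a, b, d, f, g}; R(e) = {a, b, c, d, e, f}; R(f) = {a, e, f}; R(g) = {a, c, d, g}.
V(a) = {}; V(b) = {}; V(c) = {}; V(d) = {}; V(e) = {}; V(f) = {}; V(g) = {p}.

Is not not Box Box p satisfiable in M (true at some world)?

No

Let φ = not not Box Box p. Evaluate φ at each world:
  a (successors {a, c, d, f, g}): φ is false.
  b (successors {b, d, f}): φ is false.
  c (successors {c, d}): φ is false.
  d (successors {a, b, d, f, g}): φ is false.
  e (successors {a, b, c, d, e, f}): φ is false.
  f (successors {a, e, f}): φ is false.
  g (successors {a, c, d, g}): φ is false.
For instance, at c:
  At c: not Box Box p is true, so not not Box Box p is false.
    At c: Box Box p is false, so not Box Box p is true.
      At c: Box Box p requires Box p at every successor {c, d}.
        Box p fails at c, so Box Box p is false at c.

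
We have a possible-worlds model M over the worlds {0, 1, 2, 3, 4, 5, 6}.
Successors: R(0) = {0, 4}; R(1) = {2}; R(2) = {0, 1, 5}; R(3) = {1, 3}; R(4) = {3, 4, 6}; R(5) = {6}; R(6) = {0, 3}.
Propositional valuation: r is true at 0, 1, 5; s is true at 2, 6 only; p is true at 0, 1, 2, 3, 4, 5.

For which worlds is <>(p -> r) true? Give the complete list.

Let φ = <>(p -> r). Evaluate φ at each world:
  0 (successors {0, 4}): φ is true.
  1 (successors {2}): φ is false.
  2 (successors {0, 1, 5}): φ is true.
  3 (successors {1, 3}): φ is true.
  4 (successors {3, 4, 6}): φ is true.
  5 (successors {6}): φ is true.
  6 (successors {0, 3}): φ is true.
For instance, at 5:
  At 5: <>(p -> r) requires p -> r at some successor in {6}.
    p -> r holds at 6, so <>(p -> r) is true at 5.
Satisfying worlds: {0, 2, 3, 4, 5, 6}

0, 2, 3, 4, 5, 6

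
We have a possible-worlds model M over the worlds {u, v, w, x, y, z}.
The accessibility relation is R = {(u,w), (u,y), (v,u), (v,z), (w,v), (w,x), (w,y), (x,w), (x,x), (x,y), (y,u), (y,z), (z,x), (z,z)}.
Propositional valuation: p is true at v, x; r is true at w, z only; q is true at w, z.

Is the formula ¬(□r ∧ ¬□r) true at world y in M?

At y: □r ∧ ¬□r is false, so ¬(□r ∧ ¬□r) is true.
  At y: □r is false, ¬□r is true, so □r ∧ ¬□r is false.
    At y: □r requires r at every successor {u, z}.
      r fails at u, so □r is false at y.
    At y: □r is false, so ¬□r is true.
      At y: □r requires r at every successor {u, z}.
        r fails at u, so □r is false at y.

Yes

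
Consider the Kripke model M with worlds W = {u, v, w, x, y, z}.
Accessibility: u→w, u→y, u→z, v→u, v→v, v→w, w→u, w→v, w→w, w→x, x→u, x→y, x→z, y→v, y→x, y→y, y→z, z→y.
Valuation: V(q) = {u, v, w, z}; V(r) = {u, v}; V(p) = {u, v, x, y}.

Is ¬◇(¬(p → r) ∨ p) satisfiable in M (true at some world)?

Recall that ◇ψ holds at a world iff ψ holds at some accessible world.
Let φ = ¬◇(¬(p → r) ∨ p). Evaluate φ at each world:
  u (successors {w, y, z}): φ is false.
  v (successors {u, v, w}): φ is false.
  w (successors {u, v, w, x}): φ is false.
  x (successors {u, y, z}): φ is false.
  y (successors {v, x, y, z}): φ is false.
  z (successors {y}): φ is false.
For instance, at z:
  At z: ◇(¬(p → r) ∨ p) is true, so ¬◇(¬(p → r) ∨ p) is false.
    At z: ◇(¬(p → r) ∨ p) requires ¬(p → r) ∨ p at some successor in {y}.
      ¬(p → r) ∨ p holds at y, so ◇(¬(p → r) ∨ p) is true at z.

No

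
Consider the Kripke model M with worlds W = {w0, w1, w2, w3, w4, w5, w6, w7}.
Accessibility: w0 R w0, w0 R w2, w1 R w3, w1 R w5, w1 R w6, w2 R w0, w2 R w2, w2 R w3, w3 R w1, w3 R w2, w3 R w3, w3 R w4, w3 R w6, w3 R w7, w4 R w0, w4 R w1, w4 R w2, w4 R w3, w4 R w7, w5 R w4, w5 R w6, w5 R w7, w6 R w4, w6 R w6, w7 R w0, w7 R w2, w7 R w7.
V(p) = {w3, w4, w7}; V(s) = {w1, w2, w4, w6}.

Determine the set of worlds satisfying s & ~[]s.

Let φ = s & ~[]s. Evaluate φ at each world:
  w0 (successors {w0, w2}): φ is false.
  w1 (successors {w3, w5, w6}): φ is true.
  w2 (successors {w0, w2, w3}): φ is true.
  w3 (successors {w1, w2, w3, w4, w6, w7}): φ is false.
  w4 (successors {w0, w1, w2, w3, w7}): φ is true.
  w5 (successors {w4, w6, w7}): φ is false.
  w6 (successors {w4, w6}): φ is false.
  w7 (successors {w0, w2, w7}): φ is false.
For instance, at w5:
  At w5: s is false, ~[]s is true, so s & ~[]s is false.
    At w5: []s is false, so ~[]s is true.
      At w5: []s requires s at every successor {w4, w6, w7}.
        s fails at w7, so []s is false at w5.
Satisfying worlds: {w1, w2, w4}

w1, w2, w4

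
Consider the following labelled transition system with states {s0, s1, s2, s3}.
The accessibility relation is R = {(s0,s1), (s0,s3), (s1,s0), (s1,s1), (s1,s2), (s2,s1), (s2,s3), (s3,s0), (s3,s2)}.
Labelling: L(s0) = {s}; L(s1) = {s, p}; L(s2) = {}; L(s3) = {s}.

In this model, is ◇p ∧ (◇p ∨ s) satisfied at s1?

Yes

Recall that ◇ψ holds at a world iff ψ holds at some accessible world.
At s1: ◇p is true, ◇p ∨ s is true, so ◇p ∧ (◇p ∨ s) is true.
  At s1: ◇p requires p at some successor in {s0, s1, s2}.
    p holds at s1, so ◇p is true at s1.
  At s1: ◇p is true, s is true, so ◇p ∨ s is true.
    At s1: ◇p requires p at some successor in {s0, s1, s2}.
      p holds at s1, so ◇p is true at s1.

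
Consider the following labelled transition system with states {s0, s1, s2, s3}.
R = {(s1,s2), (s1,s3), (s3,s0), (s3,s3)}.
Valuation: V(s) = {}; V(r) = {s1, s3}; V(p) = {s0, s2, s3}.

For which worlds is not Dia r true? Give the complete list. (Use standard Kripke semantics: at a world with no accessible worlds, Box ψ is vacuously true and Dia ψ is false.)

s0, s2

Let φ = not Dia r. Evaluate φ at each world:
  s0 (successors ∅): φ is true.
  s1 (successors {s2, s3}): φ is false.
  s2 (successors ∅): φ is true.
  s3 (successors {s0, s3}): φ is false.
For instance, at s1:
  At s1: Dia r is true, so not Dia r is false.
    At s1: Dia r requires r at some successor in {s2, s3}.
      r holds at s3, so Dia r is true at s1.
Satisfying worlds: {s0, s2}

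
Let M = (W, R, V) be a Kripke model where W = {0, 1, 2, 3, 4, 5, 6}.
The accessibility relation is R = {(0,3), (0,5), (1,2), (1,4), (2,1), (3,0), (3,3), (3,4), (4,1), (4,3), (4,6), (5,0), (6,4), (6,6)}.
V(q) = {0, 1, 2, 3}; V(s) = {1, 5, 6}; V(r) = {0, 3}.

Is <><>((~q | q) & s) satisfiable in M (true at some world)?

Let φ = <><>((~q | q) & s). Evaluate φ at each world:
  0 (successors {3, 5}): φ is false.
  1 (successors {2, 4}): φ is true.
  2 (successors {1}): φ is false.
  3 (successors {0, 3, 4}): φ is true.
  4 (successors {1, 3, 6}): φ is true.
  5 (successors {0}): φ is true.
  6 (successors {4, 6}): φ is true.
Detail at 1 (witness):
  At 1: <><>((~q | q) & s) requires <>((~q | q) & s) at some successor in {2, 4}.
    <>((~q | q) & s) holds at 2, so <><>((~q | q) & s) is true at 1.
      At 2: <>((~q | q) & s) requires (~q | q) & s at some successor in {1}.
        (~q | q) & s holds at 1, so <>((~q | q) & s) is true at 2.

Yes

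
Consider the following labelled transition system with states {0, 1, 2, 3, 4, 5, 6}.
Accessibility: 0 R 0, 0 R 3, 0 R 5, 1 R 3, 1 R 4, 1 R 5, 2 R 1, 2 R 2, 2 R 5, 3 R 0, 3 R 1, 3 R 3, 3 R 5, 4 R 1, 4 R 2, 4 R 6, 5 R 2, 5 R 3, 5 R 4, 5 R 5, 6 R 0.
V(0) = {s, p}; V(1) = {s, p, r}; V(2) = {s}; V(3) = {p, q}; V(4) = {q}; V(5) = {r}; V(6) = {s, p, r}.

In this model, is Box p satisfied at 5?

No

Recall that Box ψ holds at a world iff ψ holds at every accessible world, and Dia ψ holds iff ψ holds at some accessible world.
At 5: Box p requires p at every successor {2, 3, 4, 5}.
  p fails at 2, so Box p is false at 5.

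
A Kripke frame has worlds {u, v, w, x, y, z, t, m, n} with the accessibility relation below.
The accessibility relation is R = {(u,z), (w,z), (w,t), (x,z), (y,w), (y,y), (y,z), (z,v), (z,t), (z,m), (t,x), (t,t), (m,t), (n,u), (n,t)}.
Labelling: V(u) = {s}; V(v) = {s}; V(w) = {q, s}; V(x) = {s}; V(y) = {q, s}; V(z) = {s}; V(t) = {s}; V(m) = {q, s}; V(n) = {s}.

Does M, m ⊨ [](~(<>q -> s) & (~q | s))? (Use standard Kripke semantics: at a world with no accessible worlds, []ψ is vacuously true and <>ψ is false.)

No

At m: [](~(<>q -> s) & (~q | s)) requires ~(<>q -> s) & (~q | s) at every successor {t}.
  ~(<>q -> s) & (~q | s) fails at t, so [](~(<>q -> s) & (~q | s)) is false at m.
    At t: ~(<>q -> s) is false, ~q | s is true, so ~(<>q -> s) & (~q | s) is false.
      At t: <>q -> s is true, so ~(<>q -> s) is false.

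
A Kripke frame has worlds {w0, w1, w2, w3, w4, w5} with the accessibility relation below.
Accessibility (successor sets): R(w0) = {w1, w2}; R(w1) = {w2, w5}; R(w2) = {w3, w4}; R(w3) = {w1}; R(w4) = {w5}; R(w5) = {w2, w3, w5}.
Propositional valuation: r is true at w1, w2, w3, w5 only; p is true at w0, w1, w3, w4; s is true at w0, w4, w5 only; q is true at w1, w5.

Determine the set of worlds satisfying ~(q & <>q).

Let φ = ~(q & <>q). Evaluate φ at each world:
  w0 (successors {w1, w2}): φ is true.
  w1 (successors {w2, w5}): φ is false.
  w2 (successors {w3, w4}): φ is true.
  w3 (successors {w1}): φ is true.
  w4 (successors {w5}): φ is true.
  w5 (successors {w2, w3, w5}): φ is false.
For instance, at w5:
  At w5: q & <>q is true, so ~(q & <>q) is false.
    At w5: q is true, <>q is true, so q & <>q is true.
      At w5: <>q requires q at some successor in {w2, w3, w5}.
        q holds at w5, so <>q is true at w5.
Satisfying worlds: {w0, w2, w3, w4}

w0, w2, w3, w4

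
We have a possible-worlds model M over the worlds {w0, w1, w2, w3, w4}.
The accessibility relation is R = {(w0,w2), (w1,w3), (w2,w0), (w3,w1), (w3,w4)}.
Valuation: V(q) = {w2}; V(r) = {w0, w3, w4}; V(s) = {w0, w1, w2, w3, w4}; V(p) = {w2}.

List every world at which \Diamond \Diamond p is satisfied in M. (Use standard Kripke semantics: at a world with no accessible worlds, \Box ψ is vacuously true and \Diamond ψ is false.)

w2

Let φ = \Diamond \Diamond p. Evaluate φ at each world:
  w0 (successors {w2}): φ is false.
  w1 (successors {w3}): φ is false.
  w2 (successors {w0}): φ is true.
  w3 (successors {w1, w4}): φ is false.
  w4 (successors ∅): φ is false.
For instance, at w0:
  At w0: \Diamond \Diamond p requires \Diamond p at some successor in {w2}.
    At w2: \Diamond p is false.
  So \Diamond \Diamond p is false at w0.
Satisfying worlds: {w2}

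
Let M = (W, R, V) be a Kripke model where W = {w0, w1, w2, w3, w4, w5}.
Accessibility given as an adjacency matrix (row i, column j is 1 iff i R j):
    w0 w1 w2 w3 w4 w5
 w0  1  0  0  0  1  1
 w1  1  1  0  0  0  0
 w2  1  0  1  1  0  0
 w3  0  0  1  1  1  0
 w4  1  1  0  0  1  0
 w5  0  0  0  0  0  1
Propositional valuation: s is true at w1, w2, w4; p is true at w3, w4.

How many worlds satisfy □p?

Let φ = □p. Evaluate φ at each world:
  w0 (successors {w0, w4, w5}): φ is false.
  w1 (successors {w0, w1}): φ is false.
  w2 (successors {w0, w2, w3}): φ is false.
  w3 (successors {w2, w3, w4}): φ is false.
  w4 (successors {w0, w1, w4}): φ is false.
  w5 (successors {w5}): φ is false.
For instance, at w4:
  At w4: □p requires p at every successor {w0, w1, w4}.
    p fails at w0, so □p is false at w4.
Satisfying worlds: none.

0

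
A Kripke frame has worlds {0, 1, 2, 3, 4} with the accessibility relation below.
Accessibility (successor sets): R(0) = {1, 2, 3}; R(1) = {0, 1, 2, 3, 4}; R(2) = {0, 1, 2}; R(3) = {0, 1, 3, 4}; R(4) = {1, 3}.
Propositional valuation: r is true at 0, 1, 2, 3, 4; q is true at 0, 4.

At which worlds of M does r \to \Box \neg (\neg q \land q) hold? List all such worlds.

Recall that \Box ψ holds at a world iff ψ holds at every accessible world, and \Diamond ψ holds iff ψ holds at some accessible world.
Let φ = r \to \Box \neg (\neg q \land q). Evaluate φ at each world:
  0 (successors {1, 2, 3}): φ is true.
  1 (successors {0, 1, 2, 3, 4}): φ is true.
  2 (successors {0, 1, 2}): φ is true.
  3 (successors {0, 1, 3, 4}): φ is true.
  4 (successors {1, 3}): φ is true.
For instance, at 1:
  At 1: r is true, \Box \neg (\neg q \land q) is true, so r \to \Box \neg (\neg q \land q) is true.
    At 1: \Box \neg (\neg q \land q) requires \neg (\neg q \land q) at every successor {0, 1, 2, 3, 4}.
      At 0: \neg (\neg q \land q) is true.
      At 1: \neg (\neg q \land q) is true.
      At 2: \neg (\neg q \land q) is true.
      At 3: \neg (\neg q \land q) is true.
      At 4: \neg (\neg q \land q) is true.
    So \Box \neg (\neg q \land q) is true at 1.
Satisfying worlds: {0, 1, 2, 3, 4}

0, 1, 2, 3, 4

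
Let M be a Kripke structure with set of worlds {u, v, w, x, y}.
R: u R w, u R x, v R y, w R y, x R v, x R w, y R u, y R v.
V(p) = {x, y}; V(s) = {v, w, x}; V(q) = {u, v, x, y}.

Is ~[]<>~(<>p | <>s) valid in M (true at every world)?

Let φ = ~[]<>~(<>p | <>s). Evaluate φ at each world:
  u (successors {w, x}): φ is true.
  v (successors {y}): φ is true.
  w (successors {y}): φ is true.
  x (successors {v, w}): φ is true.
  y (successors {u, v}): φ is true.
For instance, at u:
  At u: []<>~(<>p | <>s) is false, so ~[]<>~(<>p | <>s) is true.
    At u: []<>~(<>p | <>s) requires <>~(<>p | <>s) at every successor {w, x}.
      <>~(<>p | <>s) fails at w, so []<>~(<>p | <>s) is false at u.

Yes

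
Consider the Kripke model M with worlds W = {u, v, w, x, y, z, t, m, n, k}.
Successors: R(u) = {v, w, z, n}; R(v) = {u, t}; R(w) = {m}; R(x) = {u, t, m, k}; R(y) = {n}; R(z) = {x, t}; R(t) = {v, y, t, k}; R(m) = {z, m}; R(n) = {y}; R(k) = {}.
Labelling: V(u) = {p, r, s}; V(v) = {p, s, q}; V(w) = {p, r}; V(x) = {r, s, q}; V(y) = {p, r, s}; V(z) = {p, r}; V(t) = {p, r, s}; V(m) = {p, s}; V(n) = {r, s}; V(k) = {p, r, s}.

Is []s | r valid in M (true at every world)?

Let φ = []s | r. Evaluate φ at each world:
  u (successors {v, w, z, n}): φ is true.
  v (successors {u, t}): φ is true.
  w (successors {m}): φ is true.
  x (successors {u, t, m, k}): φ is true.
  y (successors {n}): φ is true.
  z (successors {x, t}): φ is true.
  t (successors {v, y, t, k}): φ is true.
  m (successors {z, m}): φ is false.
  n (successors {y}): φ is true.
  k (successors ∅): φ is true.
Detail at m (counterexample):
  At m: []s is false, r is false, so []s | r is false.
    At m: []s requires s at every successor {z, m}.
      s fails at z, so []s is false at m.

No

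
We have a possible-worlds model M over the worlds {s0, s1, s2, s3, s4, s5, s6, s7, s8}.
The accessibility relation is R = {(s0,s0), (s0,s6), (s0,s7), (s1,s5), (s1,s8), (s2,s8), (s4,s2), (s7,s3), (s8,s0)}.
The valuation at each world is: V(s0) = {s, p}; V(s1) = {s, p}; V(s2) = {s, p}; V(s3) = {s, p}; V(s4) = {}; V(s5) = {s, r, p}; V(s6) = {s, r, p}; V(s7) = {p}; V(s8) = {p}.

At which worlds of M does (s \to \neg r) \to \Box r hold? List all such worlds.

s3, s5, s6

Let φ = (s \to \neg r) \to \Box r. Evaluate φ at each world:
  s0 (successors {s0, s6, s7}): φ is false.
  s1 (successors {s5, s8}): φ is false.
  s2 (successors {s8}): φ is false.
  s3 (successors ∅): φ is true.
  s4 (successors {s2}): φ is false.
  s5 (successors ∅): φ is true.
  s6 (successors ∅): φ is true.
  s7 (successors {s3}): φ is false.
  s8 (successors {s0}): φ is false.
For instance, at s4:
  At s4: s \to \neg r is true, \Box r is false, so (s \to \neg r) \to \Box r is false.
    At s4: \Box r requires r at every successor {s2}.
      r fails at s2, so \Box r is false at s4.
Satisfying worlds: {s3, s5, s6}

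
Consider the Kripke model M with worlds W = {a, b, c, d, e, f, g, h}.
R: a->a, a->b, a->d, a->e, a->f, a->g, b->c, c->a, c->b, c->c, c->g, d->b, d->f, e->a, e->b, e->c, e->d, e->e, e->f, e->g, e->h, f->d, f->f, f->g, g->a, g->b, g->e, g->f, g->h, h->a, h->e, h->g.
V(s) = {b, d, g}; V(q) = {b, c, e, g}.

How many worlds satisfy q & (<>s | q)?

4

Recall that <>ψ holds at a world iff ψ holds at some accessible world.
Let φ = q & (<>s | q). Evaluate φ at each world:
  a (successors {a, b, d, e, f, g}): φ is false.
  b (successors {c}): φ is true.
  c (successors {a, b, c, g}): φ is true.
  d (successors {b, f}): φ is false.
  e (successors {a, b, c, d, e, f, g, h}): φ is true.
  f (successors {d, f, g}): φ is false.
  g (successors {a, b, e, f, h}): φ is true.
  h (successors {a, e, g}): φ is false.
For instance, at a:
  At a: q is false, <>s | q is true, so q & (<>s | q) is false.
    At a: <>s is true, q is false, so <>s | q is true.
      At a: <>s requires s at some successor in {a, b, d, e, f, g}.
        s holds at b, so <>s is true at a.
Satisfying worlds: {b, c, e, g}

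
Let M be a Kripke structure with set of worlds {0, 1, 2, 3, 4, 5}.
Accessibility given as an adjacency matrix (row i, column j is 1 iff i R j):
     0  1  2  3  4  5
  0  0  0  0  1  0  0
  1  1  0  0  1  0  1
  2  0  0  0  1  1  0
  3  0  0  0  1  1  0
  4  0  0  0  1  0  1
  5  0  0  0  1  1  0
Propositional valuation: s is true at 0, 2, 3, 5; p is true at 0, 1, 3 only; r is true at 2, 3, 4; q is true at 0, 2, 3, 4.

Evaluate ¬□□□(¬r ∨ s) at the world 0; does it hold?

Yes

At 0: □□□(¬r ∨ s) is false, so ¬□□□(¬r ∨ s) is true.
  At 0: □□□(¬r ∨ s) requires □□(¬r ∨ s) at every successor {3}.
    □□(¬r ∨ s) fails at 3, so □□□(¬r ∨ s) is false at 0.
      At 3: □□(¬r ∨ s) requires □(¬r ∨ s) at every successor {3, 4}.
        □(¬r ∨ s) fails at 3, so □□(¬r ∨ s) is false at 3.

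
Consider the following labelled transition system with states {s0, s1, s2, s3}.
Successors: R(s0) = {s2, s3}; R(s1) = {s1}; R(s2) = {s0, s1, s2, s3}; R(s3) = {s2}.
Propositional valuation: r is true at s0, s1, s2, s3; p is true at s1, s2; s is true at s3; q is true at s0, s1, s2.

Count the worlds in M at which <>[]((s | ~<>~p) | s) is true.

Recall that []ψ holds at a world iff ψ holds at every accessible world, and <>ψ holds iff ψ holds at some accessible world.
Let φ = <>[]((s | ~<>~p) | s). Evaluate φ at each world:
  s0 (successors {s2, s3}): φ is false.
  s1 (successors {s1}): φ is true.
  s2 (successors {s0, s1, s2, s3}): φ is true.
  s3 (successors {s2}): φ is false.
For instance, at s0:
  At s0: <>[]((s | ~<>~p) | s) requires []((s | ~<>~p) | s) at some successor in {s2, s3}.
    At s2: []((s | ~<>~p) | s) is false.
    At s3: []((s | ~<>~p) | s) is false.
  So <>[]((s | ~<>~p) | s) is false at s0.
Satisfying worlds: {s1, s2}

2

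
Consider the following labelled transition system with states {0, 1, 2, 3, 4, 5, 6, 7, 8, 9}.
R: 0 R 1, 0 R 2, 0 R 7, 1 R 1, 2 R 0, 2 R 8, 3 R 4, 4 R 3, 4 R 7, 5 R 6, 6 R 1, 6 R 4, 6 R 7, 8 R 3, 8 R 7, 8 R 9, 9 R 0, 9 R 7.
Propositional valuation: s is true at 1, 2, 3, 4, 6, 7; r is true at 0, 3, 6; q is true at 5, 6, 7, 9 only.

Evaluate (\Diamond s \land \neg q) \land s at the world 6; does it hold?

At 6: \Diamond s \land \neg q is false, s is true, so (\Diamond s \land \neg q) \land s is false.
  At 6: \Diamond s is true, \neg q is false, so \Diamond s \land \neg q is false.
    At 6: \Diamond s requires s at some successor in {1, 4, 7}.
      s holds at 1, so \Diamond s is true at 6.

No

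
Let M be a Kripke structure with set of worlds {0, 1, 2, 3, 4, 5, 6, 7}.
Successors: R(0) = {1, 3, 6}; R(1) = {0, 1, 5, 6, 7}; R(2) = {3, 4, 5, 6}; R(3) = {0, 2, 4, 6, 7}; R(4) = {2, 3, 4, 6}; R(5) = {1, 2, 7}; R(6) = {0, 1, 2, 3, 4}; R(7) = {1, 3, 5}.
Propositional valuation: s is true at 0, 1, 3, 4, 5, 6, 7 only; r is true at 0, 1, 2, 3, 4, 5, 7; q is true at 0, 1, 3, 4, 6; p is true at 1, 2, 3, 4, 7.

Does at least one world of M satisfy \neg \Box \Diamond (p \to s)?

No

Let φ = \neg \Box \Diamond (p \to s). Evaluate φ at each world:
  0 (successors {1, 3, 6}): φ is false.
  1 (successors {0, 1, 5, 6, 7}): φ is false.
  2 (successors {3, 4, 5, 6}): φ is false.
  3 (successors {0, 2, 4, 6, 7}): φ is false.
  4 (successors {2, 3, 4, 6}): φ is false.
  5 (successors {1, 2, 7}): φ is false.
  6 (successors {0, 1, 2, 3, 4}): φ is false.
  7 (successors {1, 3, 5}): φ is false.
For instance, at 6:
  At 6: \Box \Diamond (p \to s) is true, so \neg \Box \Diamond (p \to s) is false.
    At 6: \Box \Diamond (p \to s) requires \Diamond (p \to s) at every successor {0, 1, 2, 3, 4}.
      At 0: \Diamond (p \to s) is true.
      At 1: \Diamond (p \to s) is true.
      At 2: \Diamond (p \to s) is true.
      At 3: \Diamond (p \to s) is true.
      At 4: \Diamond (p \to s) is true.
    So \Box \Diamond (p \to s) is true at 6.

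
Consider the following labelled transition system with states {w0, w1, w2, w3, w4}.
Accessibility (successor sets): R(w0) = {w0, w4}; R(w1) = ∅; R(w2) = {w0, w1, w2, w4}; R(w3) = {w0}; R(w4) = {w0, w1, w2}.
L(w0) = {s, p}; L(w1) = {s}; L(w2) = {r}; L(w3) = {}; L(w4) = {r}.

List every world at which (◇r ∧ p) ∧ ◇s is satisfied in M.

Let φ = (◇r ∧ p) ∧ ◇s. Evaluate φ at each world:
  w0 (successors {w0, w4}): φ is true.
  w1 (successors ∅): φ is false.
  w2 (successors {w0, w1, w2, w4}): φ is false.
  w3 (successors {w0}): φ is false.
  w4 (successors {w0, w1, w2}): φ is false.
For instance, at w3:
  At w3: ◇r ∧ p is false, ◇s is true, so (◇r ∧ p) ∧ ◇s is false.
    At w3: ◇r is false, p is false, so ◇r ∧ p is false.
      At w3: ◇r requires r at some successor in {w0}.
        At w0: r is false.
      So ◇r is false at w3.
    At w3: ◇s requires s at some successor in {w0}.
      s holds at w0, so ◇s is true at w3.
Satisfying worlds: {w0}

w0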